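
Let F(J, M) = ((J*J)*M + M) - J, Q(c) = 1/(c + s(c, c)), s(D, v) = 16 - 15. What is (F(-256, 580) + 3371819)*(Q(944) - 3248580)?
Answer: -25408729852349993/189 ≈ -1.3444e+14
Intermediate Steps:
s(D, v) = 1
Q(c) = 1/(1 + c) (Q(c) = 1/(c + 1) = 1/(1 + c))
F(J, M) = M - J + M*J**2 (F(J, M) = (J**2*M + M) - J = (M*J**2 + M) - J = (M + M*J**2) - J = M - J + M*J**2)
(F(-256, 580) + 3371819)*(Q(944) - 3248580) = ((580 - 1*(-256) + 580*(-256)**2) + 3371819)*(1/(1 + 944) - 3248580) = ((580 + 256 + 580*65536) + 3371819)*(1/945 - 3248580) = ((580 + 256 + 38010880) + 3371819)*(1/945 - 3248580) = (38011716 + 3371819)*(-3069908099/945) = 41383535*(-3069908099/945) = -25408729852349993/189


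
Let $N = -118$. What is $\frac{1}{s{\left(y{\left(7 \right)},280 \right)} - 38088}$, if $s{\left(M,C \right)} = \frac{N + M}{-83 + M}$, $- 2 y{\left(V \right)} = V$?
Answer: $- \frac{173}{6588981} \approx -2.6256 \cdot 10^{-5}$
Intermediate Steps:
$y{\left(V \right)} = - \frac{V}{2}$
$s{\left(M,C \right)} = \frac{-118 + M}{-83 + M}$
$\frac{1}{s{\left(y{\left(7 \right)},280 \right)} - 38088} = \frac{1}{\frac{-118 - \frac{7}{2}}{-83 - \frac{7}{2}} - 38088} = \frac{1}{\frac{1}{- \frac{173}{2}} \left(- \frac{243}{2}\right) - 38088} = \frac{1}{\left(- \frac{2}{173}\right) \left(- \frac{243}{2}\right) - 38088} = \frac{1}{\frac{243}{173} - 38088} = \frac{1}{- \frac{6588981}{173}} = - \frac{173}{6588981}$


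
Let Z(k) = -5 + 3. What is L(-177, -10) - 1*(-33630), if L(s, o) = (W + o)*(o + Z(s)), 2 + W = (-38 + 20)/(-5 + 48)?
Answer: 1452498/43 ≈ 33779.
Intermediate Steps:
Z(k) = -2
W = -104/43 (W = -2 + (-38 + 20)/(-5 + 48) = -2 - 18/43 = -104/43 ≈ -2.4186)
L(s, o) = (-2 + o)*(-104/43 + o) (L(s, o) = (-104/43 + o)*(o - 2) = (-104/43 + o)*(-2 + o) = (-2 + o)*(-104/43 + o))
L(-177, -10) - 1*(-33630) = (208/43 + (-10)² - 190/43*(-10)) - 1*(-33630) = (208/43 + 100 + 1900/43) + 33630 = 6408/43 + 33630 = 1452498/43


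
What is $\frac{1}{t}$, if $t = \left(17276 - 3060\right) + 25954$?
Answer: $\frac{1}{40170} \approx 2.4894 \cdot 10^{-5}$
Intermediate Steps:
$t = 40170$ ($t = 14216 + 25954 = 40170$)
$\frac{1}{t} = \frac{1}{40170}$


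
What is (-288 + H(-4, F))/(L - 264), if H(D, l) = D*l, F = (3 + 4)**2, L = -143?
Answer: 44/37 ≈ 1.1892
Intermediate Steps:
F = 49 (F = 7**2 = 49)
(-288 + H(-4, F))/(L - 264) = (-288 - 4*49)/(-143 - 264) = (-288 - 196)/(-407) = -484*(-1/407) = 44/37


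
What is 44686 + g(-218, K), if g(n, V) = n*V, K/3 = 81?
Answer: -8288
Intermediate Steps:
K = 243 (K = 3*81 = 243)
g(n, V) = V*n
44686 + g(-218, K) = 44686 + 243*(-218) = 44686 - 52974 = -8288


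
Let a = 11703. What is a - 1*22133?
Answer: -10430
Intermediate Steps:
a - 1*22133 = 11703 - 1*22133 = 11703 - 22133 = -10430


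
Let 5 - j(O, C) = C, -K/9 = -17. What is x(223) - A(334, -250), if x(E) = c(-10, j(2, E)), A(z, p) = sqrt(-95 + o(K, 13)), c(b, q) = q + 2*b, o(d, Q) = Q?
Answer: -238 - I*sqrt(82) ≈ -238.0 - 9.0554*I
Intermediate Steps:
K = 153 (K = -9*(-17) = 153)
j(O, C) = 5 - C
A(z, p) = I*sqrt(82) (A(z, p) = sqrt(-95 + 13) = sqrt(-82) = I*sqrt(82))
x(E) = -15 - E (x(E) = (5 - E) + 2*(-10) = (5 - E) - 20 = -15 - E)
x(223) - A(334, -250) = (-15 - 1*223) - I*sqrt(82) = (-15 - 223) - I*sqrt(82) = -238 - I*sqrt(82)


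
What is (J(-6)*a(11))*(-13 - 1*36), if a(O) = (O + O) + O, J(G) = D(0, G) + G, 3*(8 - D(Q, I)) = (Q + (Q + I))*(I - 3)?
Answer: 25872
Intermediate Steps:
D(Q, I) = 8 - (-3 + I)*(I + 2*Q)/3 (D(Q, I) = 8 - (Q + (Q + I))*(I - 3)/3 = 8 - (Q + (I + Q))*(-3 + I)/3 = 8 - (I + 2*Q)*(-3 + I)/3 = 8 - (-3 + I)*(I + 2*Q)/3)
J(G) = 8 + 2*G - G²/3 (J(G) = (8 + G + 2*0 - G²/3 - ⅔*G*0) + G = (8 + G + 0 - G²/3 + 0) + G = (8 + G - G²/3) + G = 8 + 2*G - G²/3)
a(O) = 3*O (a(O) = 2*O + O = 3*O)
(J(-6)*a(11))*(-13 - 1*36) = ((8 + 2*(-6) - ⅓*(-6)²)*(3*11))*(-13 - 1*36) = ((8 - 12 - ⅓*36)*33)*(-13 - 36) = ((8 - 12 - 12)*33)*(-49) = -16*33*(-49) = -528*(-49) = 25872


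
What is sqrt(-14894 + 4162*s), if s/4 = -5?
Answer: I*sqrt(98134) ≈ 313.26*I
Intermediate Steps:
s = -20 (s = 4*(-5) = -20)
sqrt(-14894 + 4162*s) = sqrt(-14894 + 4162*(-20)) = sqrt(-14894 - 83240) = sqrt(-98134) = I*sqrt(98134)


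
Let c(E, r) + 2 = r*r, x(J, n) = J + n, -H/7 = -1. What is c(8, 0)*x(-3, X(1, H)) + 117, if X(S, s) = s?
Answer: 109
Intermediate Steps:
H = 7 (H = -7*(-1) = 7)
c(E, r) = -2 + r² (c(E, r) = -2 + r*r = -2 + r²)
c(8, 0)*x(-3, X(1, H)) + 117 = (-2 + 0²)*(-3 + 7) + 117 = (-2 + 0)*4 + 117 = -2*4 + 117 = -8 + 117 = 109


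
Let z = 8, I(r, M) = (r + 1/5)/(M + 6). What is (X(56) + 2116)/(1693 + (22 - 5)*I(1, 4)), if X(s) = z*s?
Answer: 16025/10594 ≈ 1.5126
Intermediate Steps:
I(r, M) = (1/5 + r)/(6 + M) (I(r, M) = (r + 1/5)/(6 + M) = (1/5 + r)/(6 + M))
X(s) = 8*s
(X(56) + 2116)/(1693 + (22 - 5)*I(1, 4)) = (8*56 + 2116)/(1693 + (22 - 5)*((1/5 + 1)/(6 + 4))) = (448 + 2116)/(1693 + 17*((6/5)/10)) = 2564/(1693 + 17*((1/10)*(6/5))) = 2564/(1693 + 17*(3/25)) = 2564/(1693 + 51/25) = 2564/(42376/25) = 2564*(25/42376) = 16025/10594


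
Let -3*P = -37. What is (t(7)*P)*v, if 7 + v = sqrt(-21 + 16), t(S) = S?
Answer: -1813/3 + 259*I*sqrt(5)/3 ≈ -604.33 + 193.05*I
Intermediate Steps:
v = -7 + I*sqrt(5) (v = -7 + sqrt(-21 + 16) = -7 + sqrt(-5) = -7 + I*sqrt(5) ≈ -7.0 + 2.2361*I)
P = 37/3 (P = -1/3*(-37) = 37/3 ≈ 12.333)
(t(7)*P)*v = (7*(37/3))*(-7 + I*sqrt(5)) = 259*(-7 + I*sqrt(5))/3 = -1813/3 + 259*I*sqrt(5)/3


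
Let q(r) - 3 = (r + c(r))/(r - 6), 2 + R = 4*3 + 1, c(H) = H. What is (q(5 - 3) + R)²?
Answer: 169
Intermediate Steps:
R = 11 (R = -2 + (4*3 + 1) = -2 + (12 + 1) = -2 + 13 = 11)
q(r) = 3 + 2*r/(-6 + r) (q(r) = 3 + (r + r)/(r - 6) = 3 + (2*r)/(-6 + r) = 3 + 2*r/(-6 + r))
(q(5 - 3) + R)² = ((-18 + 5*(5 - 3))/(-6 + (5 - 3)) + 11)² = ((-18 + 5*2)/(-6 + 2) + 11)² = ((-18 + 10)/(-4) + 11)² = (-¼*(-8) + 11)² = (2 + 11)² = 13² = 169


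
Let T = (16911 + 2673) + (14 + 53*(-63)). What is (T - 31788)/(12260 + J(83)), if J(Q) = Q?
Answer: -15529/12343 ≈ -1.2581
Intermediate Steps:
T = 16259 (T = 19584 + (14 - 3339) = 19584 - 3325 = 16259)
(T - 31788)/(12260 + J(83)) = (16259 - 31788)/(12260 + 83) = -15529/12343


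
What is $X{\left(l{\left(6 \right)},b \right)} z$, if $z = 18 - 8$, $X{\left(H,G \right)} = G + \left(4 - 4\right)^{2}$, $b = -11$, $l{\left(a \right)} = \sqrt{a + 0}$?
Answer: $-110$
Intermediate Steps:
$l{\left(a \right)} = \sqrt{a}$
$X{\left(H,G \right)} = G$ ($X{\left(H,G \right)} = G + 0^{2} = G + 0 = G$)
$z = 10$ ($z = 18 - 8 = 10$)
$X{\left(l{\left(6 \right)},b \right)} z = \left(-11\right) 10 = -110$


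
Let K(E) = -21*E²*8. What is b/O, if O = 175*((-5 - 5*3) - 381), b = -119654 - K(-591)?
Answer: -58559554/70175 ≈ -834.48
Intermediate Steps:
K(E) = -168*E²
b = 58559554 (b = -119654 - (-168)*(-591)² = -119654 - (-168)*349281 = -119654 - 1*(-58679208) = -119654 + 58679208 = 58559554)
O = -70175 (O = 175*((-5 - 15) - 381) = 175*(-20 - 381) = 175*(-401) = -70175)
b/O = 58559554/(-70175) = 58559554*(-1/70175) = -58559554/70175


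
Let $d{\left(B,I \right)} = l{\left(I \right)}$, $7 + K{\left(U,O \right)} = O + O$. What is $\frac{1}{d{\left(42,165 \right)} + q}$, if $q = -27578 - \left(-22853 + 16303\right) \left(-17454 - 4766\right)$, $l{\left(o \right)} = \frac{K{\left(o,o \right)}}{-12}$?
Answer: $- \frac{12}{1746823259} \approx -6.8696 \cdot 10^{-9}$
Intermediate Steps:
$K{\left(U,O \right)} = -7 + 2 O$ ($K{\left(U,O \right)} = -7 + \left(O + O\right) = -7 + 2 O$)
$l{\left(o \right)} = \frac{7}{12} - \frac{o}{6}$ ($l{\left(o \right)} = \frac{-7 + 2 o}{-12} = \left(-7 + 2 o\right) \left(- \frac{1}{12}\right) = \frac{7}{12} - \frac{o}{6}$)
$d{\left(B,I \right)} = \frac{7}{12} - \frac{I}{6}$
$q = -145568578$ ($q = -27578 - \left(-6550\right) \left(-22220\right) = -27578 - 145541000 = -145568578$)
$\frac{1}{d{\left(42,165 \right)} + q} = \frac{1}{\left(\frac{7}{12} - \frac{55}{2}\right) - 145568578} = \frac{1}{- \frac{323}{12} - 145568578} = \frac{1}{- \frac{1746823259}{12}} = - \frac{12}{1746823259}$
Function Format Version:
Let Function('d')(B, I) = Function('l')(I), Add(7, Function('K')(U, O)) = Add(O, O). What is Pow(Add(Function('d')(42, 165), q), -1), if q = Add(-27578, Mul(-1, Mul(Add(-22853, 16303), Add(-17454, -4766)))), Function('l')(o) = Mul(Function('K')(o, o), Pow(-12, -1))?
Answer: Rational(-12, 1746823259) ≈ -6.8696e-9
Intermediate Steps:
Function('K')(U, O) = Add(-7, Mul(2, O)) (Function('K')(U, O) = Add(-7, Add(O, O)) = Add(-7, Mul(2, O)))
Function('l')(o) = Add(Rational(7, 12), Mul(Rational(-1, 6), o)) (Function('l')(o) = Mul(Add(-7, Mul(2, o)), Pow(-12, -1)) = Mul(Add(-7, Mul(2, o)), Rational(-1, 12)) = Add(Rational(7, 12), Mul(Rational(-1, 6), o)))
Function('d')(B, I) = Add(Rational(7, 12), Mul(Rational(-1, 6), I))
q = -145568578 (q = Add(-27578, Mul(-1, Mul(-6550, -22220))) = Add(-27578, Mul(-1, 145541000)) = Add(-27578, -145541000) = -145568578)
Pow(Add(Function('d')(42, 165), q), -1) = Pow(Add(Add(Rational(7, 12), Mul(Rational(-1, 6), 165)), -145568578), -1) = Pow(Add(Add(Rational(7, 12), Rational(-55, 2)), -145568578), -1) = Pow(Add(Rational(-323, 12), -145568578), -1) = Pow(Rational(-1746823259, 12), -1) = Rational(-12, 1746823259)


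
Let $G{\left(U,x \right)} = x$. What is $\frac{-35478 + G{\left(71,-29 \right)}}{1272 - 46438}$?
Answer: $\frac{35507}{45166} \approx 0.78614$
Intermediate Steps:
$\frac{-35478 + G{\left(71,-29 \right)}}{1272 - 46438} = \frac{-35478 - 29}{1272 - 46438} = - \frac{35507}{-45166} = \left(-35507\right) \left(- \frac{1}{45166}\right) = \frac{35507}{45166}$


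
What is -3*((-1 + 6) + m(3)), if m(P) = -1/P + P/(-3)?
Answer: -11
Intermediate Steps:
m(P) = -1/P - P/3 (m(P) = -1/P + P*(-1/3) = -1/P - P/3)
-3*((-1 + 6) + m(3)) = -3*((-1 + 6) + (-1/3 - 1/3*3)) = -3*(5 + (-1*1/3 - 1)) = -3*(5 + (-1/3 - 1)) = -3*(5 - 4/3) = -3*11/3 = -11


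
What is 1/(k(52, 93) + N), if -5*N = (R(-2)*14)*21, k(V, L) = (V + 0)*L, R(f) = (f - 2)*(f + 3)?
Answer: 5/25356 ≈ 0.00019719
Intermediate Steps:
R(f) = (-2 + f)*(3 + f)
k(V, L) = L*V (k(V, L) = V*L = L*V)
N = 1176/5 (N = -(-6 - 2 + (-2)**2)*14*21/5 = -(-6 - 2 + 4)*14*21/5 = -(-4*14)*21/5 = -(-56)*21/5 = -1/5*(-1176) = 1176/5 ≈ 235.20)
1/(k(52, 93) + N) = 1/(93*52 + 1176/5) = 1/(4836 + 1176/5) = 1/(25356/5) = 5/25356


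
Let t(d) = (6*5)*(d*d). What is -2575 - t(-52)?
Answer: -83695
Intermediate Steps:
t(d) = 30*d²
-2575 - t(-52) = -2575 - 30*(-52)² = -2575 - 30*2704 = -2575 - 1*81120 = -2575 - 81120 = -83695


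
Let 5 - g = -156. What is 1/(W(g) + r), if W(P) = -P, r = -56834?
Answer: -1/56995 ≈ -1.7545e-5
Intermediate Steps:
g = 161 (g = 5 - 1*(-156) = 5 + 156 = 161)
1/(W(g) + r) = 1/(-1*161 - 56834) = 1/(-161 - 56834) = 1/(-56995) = -1/56995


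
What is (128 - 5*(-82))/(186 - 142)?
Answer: 269/22 ≈ 12.227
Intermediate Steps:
(128 - 5*(-82))/(186 - 142) = (128 + 410)/44 = 538*(1/44) = 269/22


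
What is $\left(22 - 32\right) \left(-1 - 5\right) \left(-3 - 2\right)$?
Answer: $-300$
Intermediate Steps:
$\left(22 - 32\right) \left(-1 - 5\right) \left(-3 - 2\right) = - 10 \left(\left(-6\right) \left(-5\right)\right) = \left(-10\right) 30 = -300$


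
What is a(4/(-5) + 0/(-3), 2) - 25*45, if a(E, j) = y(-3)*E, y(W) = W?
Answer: -5613/5 ≈ -1122.6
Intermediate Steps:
a(E, j) = -3*E
a(4/(-5) + 0/(-3), 2) - 25*45 = -3*(4/(-5) + 0/(-3)) - 25*45 = -3*(4*(-1/5) + 0*(-1/3)) - 1125 = -3*(-4/5 + 0) - 1125 = -3*(-4/5) - 1125 = 12/5 - 1125 = -5613/5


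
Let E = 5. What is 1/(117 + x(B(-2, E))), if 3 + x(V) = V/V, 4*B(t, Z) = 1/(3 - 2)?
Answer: 1/115 ≈ 0.0086956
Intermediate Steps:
B(t, Z) = ¼ (B(t, Z) = 1/(4*(3 - 2)) = (¼)/1 = (¼)*1 = ¼)
x(V) = -2 (x(V) = -3 + V/V = -3 + 1 = -2)
1/(117 + x(B(-2, E))) = 1/(117 - 2) = 1/115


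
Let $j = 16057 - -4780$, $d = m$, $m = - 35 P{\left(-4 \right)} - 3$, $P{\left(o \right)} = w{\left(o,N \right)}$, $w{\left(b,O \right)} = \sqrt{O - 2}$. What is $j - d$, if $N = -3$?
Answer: $20840 + 35 i \sqrt{5} \approx 20840.0 + 78.262 i$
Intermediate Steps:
$w{\left(b,O \right)} = \sqrt{-2 + O}$
$P{\left(o \right)} = i \sqrt{5}$ ($P{\left(o \right)} = \sqrt{-2 - 3} = \sqrt{-5} = i \sqrt{5}$)
$m = -3 - 35 i \sqrt{5}$ ($m = - 35 i \sqrt{5} - 3 = -3 - 35 i \sqrt{5} \approx -3.0 - 78.262 i$)
$d = -3 - 35 i \sqrt{5} \approx -3.0 - 78.262 i$
$j = 20837$ ($j = 16057 + 4780 = 20837$)
$j - d = 20837 - \left(-3 - 35 i \sqrt{5}\right) = 20837 + \left(3 + 35 i \sqrt{5}\right) = 20840 + 35 i \sqrt{5}$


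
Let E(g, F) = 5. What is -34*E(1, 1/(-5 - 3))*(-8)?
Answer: 1360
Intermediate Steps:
-34*E(1, 1/(-5 - 3))*(-8) = -34*5*(-8) = -170*(-8) = 1360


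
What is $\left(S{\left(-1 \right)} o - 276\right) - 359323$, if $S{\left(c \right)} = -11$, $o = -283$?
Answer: $-356486$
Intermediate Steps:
$\left(S{\left(-1 \right)} o - 276\right) - 359323 = \left(\left(-11\right) \left(-283\right) - 276\right) - 359323 = \left(3113 - 276\right) - 359323 = 2837 - 359323 = -356486$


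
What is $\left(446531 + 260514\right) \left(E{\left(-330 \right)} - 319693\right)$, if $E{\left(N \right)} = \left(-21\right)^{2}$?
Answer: $-225725530340$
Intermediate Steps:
$E{\left(N \right)} = 441$
$\left(446531 + 260514\right) \left(E{\left(-330 \right)} - 319693\right) = \left(446531 + 260514\right) \left(441 - 319693\right) = 707045 \left(-319252\right) = -225725530340$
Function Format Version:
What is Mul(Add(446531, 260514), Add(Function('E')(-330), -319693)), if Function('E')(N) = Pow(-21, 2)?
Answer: -225725530340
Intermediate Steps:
Function('E')(N) = 441
Mul(Add(446531, 260514), Add(Function('E')(-330), -319693)) = Mul(Add(446531, 260514), Add(441, -319693)) = Mul(707045, -319252) = -225725530340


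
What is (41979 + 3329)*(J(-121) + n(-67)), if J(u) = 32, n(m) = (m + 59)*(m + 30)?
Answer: 14861024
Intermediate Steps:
n(m) = (30 + m)*(59 + m) (n(m) = (59 + m)*(30 + m) = (30 + m)*(59 + m))
(41979 + 3329)*(J(-121) + n(-67)) = (41979 + 3329)*(32 + (1770 + (-67)**2 + 89*(-67))) = 45308*(32 + (1770 + 4489 - 5963)) = 45308*(32 + 296) = 45308*328 = 14861024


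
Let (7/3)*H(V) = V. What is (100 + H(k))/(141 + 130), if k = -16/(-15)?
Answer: 3516/9485 ≈ 0.37069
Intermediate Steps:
k = 16/15 (k = -16*(-1/15) = 16/15 ≈ 1.0667)
H(V) = 3*V/7
(100 + H(k))/(141 + 130) = (100 + (3/7)*(16/15))/(141 + 130) = (100 + 16/35)/271 = (3516/35)*(1/271) = 3516/9485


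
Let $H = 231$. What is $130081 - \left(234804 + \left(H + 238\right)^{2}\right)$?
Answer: $-324684$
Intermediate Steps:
$130081 - \left(234804 + \left(H + 238\right)^{2}\right) = 130081 - \left(234804 + \left(231 + 238\right)^{2}\right) = 130081 - \left(234804 + 469^{2}\right) = 130081 - \left(234804 + 219961\right) = 130081 - 454765 = -324684$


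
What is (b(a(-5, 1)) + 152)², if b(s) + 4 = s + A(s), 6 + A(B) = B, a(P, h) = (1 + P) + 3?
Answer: 19600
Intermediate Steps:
a(P, h) = 4 + P
A(B) = -6 + B
b(s) = -10 + 2*s (b(s) = -4 + (s + (-6 + s)) = -4 + (-6 + 2*s) = -10 + 2*s)
(b(a(-5, 1)) + 152)² = ((-10 + 2*(4 - 5)) + 152)² = ((-10 + 2*(-1)) + 152)² = ((-10 - 2) + 152)² = (-12 + 152)² = 140² = 19600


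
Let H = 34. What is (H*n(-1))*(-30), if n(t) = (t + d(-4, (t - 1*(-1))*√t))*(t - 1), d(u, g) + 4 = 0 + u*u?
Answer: 22440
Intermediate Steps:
d(u, g) = -4 + u² (d(u, g) = -4 + (0 + u*u) = -4 + (0 + u²) = -4 + u²)
n(t) = (-1 + t)*(12 + t) (n(t) = (t + (-4 + (-4)²))*(t - 1) = (t + (-4 + 16))*(-1 + t) = (t + 12)*(-1 + t) = (12 + t)*(-1 + t) = (-1 + t)*(12 + t))
(H*n(-1))*(-30) = (34*(-12 + (-1)² + 11*(-1)))*(-30) = (34*(-12 + 1 - 11))*(-30) = (34*(-22))*(-30) = -748*(-30) = 22440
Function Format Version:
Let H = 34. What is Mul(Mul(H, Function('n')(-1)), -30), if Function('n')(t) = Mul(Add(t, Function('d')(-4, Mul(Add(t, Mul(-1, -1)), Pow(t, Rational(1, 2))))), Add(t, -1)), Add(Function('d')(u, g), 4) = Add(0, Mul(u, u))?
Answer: 22440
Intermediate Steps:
Function('d')(u, g) = Add(-4, Pow(u, 2)) (Function('d')(u, g) = Add(-4, Add(0, Mul(u, u))) = Add(-4, Add(0, Pow(u, 2))) = Add(-4, Pow(u, 2)))
Function('n')(t) = Mul(Add(-1, t), Add(12, t)) (Function('n')(t) = Mul(Add(t, Add(-4, Pow(-4, 2))), Add(t, -1)) = Mul(Add(t, Add(-4, 16)), Add(-1, t)) = Mul(Add(t, 12), Add(-1, t)) = Mul(Add(12, t), Add(-1, t)) = Mul(Add(-1, t), Add(12, t)))
Mul(Mul(H, Function('n')(-1)), -30) = Mul(Mul(34, Add(-12, Pow(-1, 2), Mul(11, -1))), -30) = Mul(Mul(34, Add(-12, 1, -11)), -30) = Mul(Mul(34, -22), -30) = Mul(-748, -30) = 22440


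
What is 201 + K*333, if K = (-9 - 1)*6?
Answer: -19779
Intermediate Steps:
K = -60 (K = -10*6 = -60)
201 + K*333 = 201 - 60*333 = 201 - 19980 = -19779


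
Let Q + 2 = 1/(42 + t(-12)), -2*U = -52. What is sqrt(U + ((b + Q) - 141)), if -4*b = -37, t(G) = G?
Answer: I*sqrt(96945)/30 ≈ 10.379*I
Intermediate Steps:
U = 26 (U = -1/2*(-52) = 26)
b = 37/4 (b = -1/4*(-37) = 37/4 ≈ 9.2500)
Q = -59/30 (Q = -2 + 1/(42 - 12) = -2 + 1/30 = -59/30 ≈ -1.9667)
sqrt(U + ((b + Q) - 141)) = sqrt(26 + ((37/4 - 59/30) - 141)) = sqrt(26 + (437/60 - 141)) = sqrt(26 - 8023/60) = sqrt(-6463/60) = I*sqrt(96945)/30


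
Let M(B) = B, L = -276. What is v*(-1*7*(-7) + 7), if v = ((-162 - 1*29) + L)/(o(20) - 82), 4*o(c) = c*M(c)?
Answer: -13076/9 ≈ -1452.9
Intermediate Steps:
o(c) = c²/4 (o(c) = (c*c)/4 = c²/4)
v = -467/18 (v = ((-162 - 1*29) - 276)/((¼)*20² - 82) = ((-162 - 29) - 276)/((¼)*400 - 82) = (-191 - 276)/(100 - 82) = -467/18 ≈ -25.944)
v*(-1*7*(-7) + 7) = -467*(-1*7*(-7) + 7)/18 = -467*(-7*(-7) + 7)/18 = -467*(49 + 7)/18 = -467/18*56 = -13076/9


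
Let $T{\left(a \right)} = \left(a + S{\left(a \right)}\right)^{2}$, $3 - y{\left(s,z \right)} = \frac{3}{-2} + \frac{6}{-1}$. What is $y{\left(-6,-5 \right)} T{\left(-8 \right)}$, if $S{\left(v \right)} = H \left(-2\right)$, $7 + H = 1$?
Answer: $168$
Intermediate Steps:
$H = -6$ ($H = -7 + 1 = -6$)
$S{\left(v \right)} = 12$ ($S{\left(v \right)} = \left(-6\right) \left(-2\right) = 12$)
$y{\left(s,z \right)} = \frac{21}{2}$ ($y{\left(s,z \right)} = 3 - \left(\frac{3}{-2} + \frac{6}{-1}\right) = 3 - \left(3 \left(- \frac{1}{2}\right) + 6 \left(-1\right)\right) = 3 - \left(- \frac{3}{2} - 6\right) = 3 - - \frac{15}{2} = 3 + \frac{15}{2} = \frac{21}{2}$)
$T{\left(a \right)} = \left(12 + a\right)^{2}$ ($T{\left(a \right)} = \left(a + 12\right)^{2} = \left(12 + a\right)^{2}$)
$y{\left(-6,-5 \right)} T{\left(-8 \right)} = \frac{21 \left(12 - 8\right)^{2}}{2} = \frac{21 \cdot 4^{2}}{2} = \frac{21}{2} \cdot 16 = 168$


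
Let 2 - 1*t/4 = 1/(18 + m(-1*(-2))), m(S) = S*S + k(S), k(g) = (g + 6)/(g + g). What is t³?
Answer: 103823/216 ≈ 480.66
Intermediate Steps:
k(g) = (6 + g)/(2*g) (k(g) = (6 + g)/((2*g)) = (6 + g)*(1/(2*g)) = (6 + g)/(2*g))
m(S) = S² + (6 + S)/(2*S) (m(S) = S*S + (6 + S)/(2*S) = S² + (6 + S)/(2*S))
t = 47/6 (t = 8 - 4/(18 + (3 + (-1*(-2))³ + (-1*(-2))/2)/((-1*(-2)))) = 8 - 4/(18 + (3 + 2³ + (½)*2)/2) = 8 - 4/(18 + (3 + 8 + 1)/2) = 8 - 4/(18 + (½)*12) = 8 - 4/(18 + 6) = 8 - 4/24 = 8 - 4*1/24 = 8 - ⅙ = 47/6 ≈ 7.8333)
t³ = (47/6)³ = 103823/216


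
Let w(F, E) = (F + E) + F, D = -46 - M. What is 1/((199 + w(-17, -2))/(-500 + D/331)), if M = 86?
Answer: -165632/53953 ≈ -3.0699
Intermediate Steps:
D = -132 (D = -46 - 1*86 = -46 - 86 = -132)
w(F, E) = E + 2*F (w(F, E) = (E + F) + F = E + 2*F)
1/((199 + w(-17, -2))/(-500 + D/331)) = 1/((199 + (-2 + 2*(-17)))/(-500 - 132/331)) = 1/((199 + (-2 - 34))/(-500 - 132*1/331)) = 1/((199 - 36)/(-500 - 132/331)) = 1/(163/(-165632/331)) = 1/(163*(-331/165632)) = 1/(-53953/165632) = -165632/53953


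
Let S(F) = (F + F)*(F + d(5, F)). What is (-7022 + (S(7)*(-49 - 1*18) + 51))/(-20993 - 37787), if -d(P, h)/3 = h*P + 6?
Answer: -101837/58780 ≈ -1.7325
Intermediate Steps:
d(P, h) = -18 - 3*P*h (d(P, h) = -3*(h*P + 6) = -3*(P*h + 6) = -3*(6 + P*h) = -18 - 3*P*h)
S(F) = 2*F*(-18 - 14*F) (S(F) = (F + F)*(F + (-18 - 3*5*F)) = (2*F)*(F + (-18 - 15*F)) = (2*F)*(-18 - 14*F) = 2*F*(-18 - 14*F))
(-7022 + (S(7)*(-49 - 1*18) + 51))/(-20993 - 37787) = (-7022 + ((-4*7*(9 + 7*7))*(-49 - 1*18) + 51))/(-20993 - 37787) = (-7022 + ((-4*7*(9 + 49))*(-49 - 18) + 51))/(-58780) = (-7022 + (-4*7*58*(-67) + 51))*(-1/58780) = (-7022 + (-1624*(-67) + 51))*(-1/58780) = (-7022 + (108808 + 51))*(-1/58780) = (-7022 + 108859)*(-1/58780) = 101837*(-1/58780) = -101837/58780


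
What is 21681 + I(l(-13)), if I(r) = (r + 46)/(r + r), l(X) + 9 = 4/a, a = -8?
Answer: 823805/38 ≈ 21679.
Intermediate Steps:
l(X) = -19/2 (l(X) = -9 + 4/(-8) = -9 + 4*(-1/8) = -9 - 1/2 = -19/2)
I(r) = (46 + r)/(2*r) (I(r) = (46 + r)/((2*r)) = (46 + r)*(1/(2*r)) = (46 + r)/(2*r))
21681 + I(l(-13)) = 21681 + (46 - 19/2)/(2*(-19/2)) = 21681 + (1/2)*(-2/19)*(73/2) = 21681 - 73/38 = 823805/38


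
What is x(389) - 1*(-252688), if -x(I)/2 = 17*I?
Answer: 239462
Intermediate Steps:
x(I) = -34*I
x(389) - 1*(-252688) = -34*389 - 1*(-252688) = -13226 + 252688 = 239462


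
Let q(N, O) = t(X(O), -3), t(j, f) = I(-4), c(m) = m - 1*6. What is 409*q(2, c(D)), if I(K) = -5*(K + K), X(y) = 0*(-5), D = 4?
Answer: 16360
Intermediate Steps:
X(y) = 0
c(m) = -6 + m (c(m) = m - 6 = -6 + m)
I(K) = -10*K
t(j, f) = 40 (t(j, f) = -10*(-4) = 40)
q(N, O) = 40
409*q(2, c(D)) = 409*40 = 16360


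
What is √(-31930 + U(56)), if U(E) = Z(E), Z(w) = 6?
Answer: 2*I*√7981 ≈ 178.67*I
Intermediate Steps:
U(E) = 6
√(-31930 + U(56)) = √(-31930 + 6) = √(-31924) = 2*I*√7981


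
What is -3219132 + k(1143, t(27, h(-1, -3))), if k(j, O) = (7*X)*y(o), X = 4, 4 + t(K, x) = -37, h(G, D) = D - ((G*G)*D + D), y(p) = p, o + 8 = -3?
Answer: -3219440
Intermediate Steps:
o = -11 (o = -8 - 3 = -11)
h(G, D) = -D*G² (h(G, D) = D - (G²*D + D) = D - (D*G² + D) = D - (D + D*G²) = D + (-D - D*G²) = -D*G²)
t(K, x) = -41 (t(K, x) = -4 - 37 = -41)
k(j, O) = -308 (k(j, O) = (7*4)*(-11) = 28*(-11) = -308)
-3219132 + k(1143, t(27, h(-1, -3))) = -3219132 - 308 = -3219440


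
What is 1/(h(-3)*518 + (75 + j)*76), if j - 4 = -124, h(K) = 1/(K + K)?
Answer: -3/10519 ≈ -0.00028520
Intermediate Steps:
h(K) = 1/(2*K)
j = -120 (j = 4 - 124 = -120)
1/(h(-3)*518 + (75 + j)*76) = 1/(((½)/(-3))*518 + (75 - 120)*76) = 1/(((½)*(-⅓))*518 - 45*76) = 1/(-⅙*518 - 3420) = 1/(-259/3 - 3420) = 1/(-10519/3) = -3/10519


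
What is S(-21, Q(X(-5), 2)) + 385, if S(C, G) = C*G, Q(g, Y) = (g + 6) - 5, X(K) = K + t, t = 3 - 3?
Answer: 469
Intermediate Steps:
t = 0
X(K) = K (X(K) = K + 0 = K)
Q(g, Y) = 1 + g (Q(g, Y) = (6 + g) - 5 = 1 + g)
S(-21, Q(X(-5), 2)) + 385 = -21*(1 - 5) + 385 = -21*(-4) + 385 = 84 + 385 = 469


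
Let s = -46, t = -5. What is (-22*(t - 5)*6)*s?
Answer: -60720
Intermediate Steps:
(-22*(t - 5)*6)*s = -22*(-5 - 5)*6*(-46) = -(-220)*6*(-46) = -22*(-60)*(-46) = 1320*(-46) = -60720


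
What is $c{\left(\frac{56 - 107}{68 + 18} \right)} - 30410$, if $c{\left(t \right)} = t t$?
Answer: $- \frac{224909759}{7396} \approx -30410.0$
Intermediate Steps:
$c{\left(t \right)} = t^{2}$
$c{\left(\frac{56 - 107}{68 + 18} \right)} - 30410 = \left(\frac{56 - 107}{68 + 18}\right)^{2} - 30410 = \left(- \frac{51}{86}\right)^{2} - 30410 = \frac{2601}{7396} - 30410 = - \frac{224909759}{7396}$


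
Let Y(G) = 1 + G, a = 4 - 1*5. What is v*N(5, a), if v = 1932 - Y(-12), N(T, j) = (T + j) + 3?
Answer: 13601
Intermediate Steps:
a = -1 (a = 4 - 5 = -1)
N(T, j) = 3 + T + j
v = 1943 (v = 1932 - (1 - 12) = 1932 - 1*(-11) = 1932 + 11 = 1943)
v*N(5, a) = 1943*(3 + 5 - 1) = 1943*7 = 13601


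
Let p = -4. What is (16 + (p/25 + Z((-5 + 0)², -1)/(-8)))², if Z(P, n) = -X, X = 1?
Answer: 10195249/40000 ≈ 254.88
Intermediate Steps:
Z(P, n) = -1 (Z(P, n) = -1*1 = -1)
(16 + (p/25 + Z((-5 + 0)², -1)/(-8)))² = (16 + (-4/25 - 1/(-8)))² = (16 + (-4*1/25 - 1*(-⅛)))² = (16 + (-4/25 + ⅛))² = (16 - 7/200)² = (3193/200)² = 10195249/40000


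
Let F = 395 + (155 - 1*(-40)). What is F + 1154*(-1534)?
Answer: -1769646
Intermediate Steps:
F = 590 (F = 395 + (155 + 40) = 395 + 195 = 590)
F + 1154*(-1534) = 590 + 1154*(-1534) = 590 - 1770236 = -1769646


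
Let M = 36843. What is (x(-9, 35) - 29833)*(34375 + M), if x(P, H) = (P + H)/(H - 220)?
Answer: -393061471558/185 ≈ -2.1247e+9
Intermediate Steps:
x(P, H) = (H + P)/(-220 + H)
(x(-9, 35) - 29833)*(34375 + M) = ((35 - 9)/(-220 + 35) - 29833)*(34375 + 36843) = (26/(-185) - 29833)*71218 = (-1/185*26 - 29833)*71218 = (-26/185 - 29833)*71218 = -5519131/185*71218 = -393061471558/185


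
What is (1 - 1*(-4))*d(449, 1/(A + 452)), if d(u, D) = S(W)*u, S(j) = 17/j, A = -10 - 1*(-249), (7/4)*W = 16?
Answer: 267155/64 ≈ 4174.3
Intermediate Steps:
W = 64/7 (W = (4/7)*16 = 64/7 ≈ 9.1429)
A = 239 (A = -10 + 249 = 239)
d(u, D) = 119*u/64 (d(u, D) = (17/(64/7))*u = (17*(7/64))*u = 119*u/64)
(1 - 1*(-4))*d(449, 1/(A + 452)) = (1 - 1*(-4))*((119/64)*449) = (1 + 4)*(53431/64) = 5*(53431/64) = 267155/64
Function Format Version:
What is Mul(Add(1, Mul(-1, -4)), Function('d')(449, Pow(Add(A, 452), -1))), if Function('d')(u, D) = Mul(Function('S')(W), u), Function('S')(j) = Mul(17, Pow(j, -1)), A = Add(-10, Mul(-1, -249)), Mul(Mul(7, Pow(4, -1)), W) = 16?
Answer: Rational(267155, 64) ≈ 4174.3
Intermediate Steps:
W = Rational(64, 7) (W = Mul(Rational(4, 7), 16) = Rational(64, 7) ≈ 9.1429)
A = 239 (A = Add(-10, 249) = 239)
Function('d')(u, D) = Mul(Rational(119, 64), u) (Function('d')(u, D) = Mul(Mul(17, Pow(Rational(64, 7), -1)), u) = Mul(Mul(17, Rational(7, 64)), u) = Mul(Rational(119, 64), u))
Mul(Add(1, Mul(-1, -4)), Function('d')(449, Pow(Add(A, 452), -1))) = Mul(Add(1, Mul(-1, -4)), Mul(Rational(119, 64), 449)) = Mul(Add(1, 4), Rational(53431, 64)) = Mul(5, Rational(53431, 64)) = Rational(267155, 64)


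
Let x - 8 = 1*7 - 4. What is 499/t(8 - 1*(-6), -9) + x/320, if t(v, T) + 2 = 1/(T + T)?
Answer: -2873833/11840 ≈ -242.72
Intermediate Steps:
t(v, T) = -2 + 1/(2*T) (t(v, T) = -2 + 1/(T + T) = -2 + 1/(2*T))
x = 11 (x = 8 + (1*7 - 4) = 8 + (7 - 4) = 8 + 3 = 11)
499/t(8 - 1*(-6), -9) + x/320 = 499/(-2 + (½)/(-9)) + 11/320 = 499/(-2 + (½)*(-⅑)) + 11*(1/320) = 499/(-2 - 1/18) + 11/320 = 499/(-37/18) + 11/320 = 499*(-18/37) + 11/320 = -8982/37 + 11/320 = -2873833/11840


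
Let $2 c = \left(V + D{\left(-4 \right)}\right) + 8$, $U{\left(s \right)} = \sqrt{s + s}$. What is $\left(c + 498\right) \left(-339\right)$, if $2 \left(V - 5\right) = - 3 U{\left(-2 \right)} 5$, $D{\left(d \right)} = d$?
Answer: $- \frac{340695}{2} + \frac{5085 i}{2} \approx -1.7035 \cdot 10^{5} + 2542.5 i$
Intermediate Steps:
$U{\left(s \right)} = \sqrt{2} \sqrt{s}$ ($U{\left(s \right)} = \sqrt{2 s} = \sqrt{2} \sqrt{s}$)
$V = 5 - 15 i$ ($V = 5 + \frac{- 3 \sqrt{2} \sqrt{-2} \cdot 5}{2} = 5 + \frac{- 3 \sqrt{2} i \sqrt{2} \cdot 5}{2} = 5 + \frac{- 3 \cdot 2 i 5}{2} = 5 + \frac{- 6 i 5}{2} = 5 + \frac{\left(-30\right) i}{2} = 5 - 15 i \approx 5.0 - 15.0 i$)
$c = \frac{9}{2} - \frac{15 i}{2}$ ($c = \frac{\left(\left(5 - 15 i\right) - 4\right) + 8}{2} = \frac{\left(1 - 15 i\right) + 8}{2} = \frac{9 - 15 i}{2} = \frac{9}{2} - \frac{15 i}{2} \approx 4.5 - 7.5 i$)
$\left(c + 498\right) \left(-339\right) = \left(\left(\frac{9}{2} - \frac{15 i}{2}\right) + 498\right) \left(-339\right) = \left(\frac{1005}{2} - \frac{15 i}{2}\right) \left(-339\right) = - \frac{340695}{2} + \frac{5085 i}{2}$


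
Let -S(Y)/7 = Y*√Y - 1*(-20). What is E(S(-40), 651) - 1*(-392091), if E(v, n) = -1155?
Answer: 390936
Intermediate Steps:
S(Y) = -140 - 7*Y^(3/2) (S(Y) = -7*(Y*√Y - 1*(-20)) = -7*(Y^(3/2) + 20) = -7*(20 + Y^(3/2)) = -140 - 7*Y^(3/2))
E(S(-40), 651) - 1*(-392091) = -1155 - 1*(-392091) = -1155 + 392091 = 390936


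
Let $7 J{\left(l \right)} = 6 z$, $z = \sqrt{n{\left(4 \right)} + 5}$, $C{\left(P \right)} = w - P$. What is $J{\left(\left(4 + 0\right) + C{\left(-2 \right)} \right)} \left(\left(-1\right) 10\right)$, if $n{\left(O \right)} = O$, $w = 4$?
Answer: $- \frac{180}{7} \approx -25.714$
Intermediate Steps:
$C{\left(P \right)} = 4 - P$
$z = 3$ ($z = \sqrt{4 + 5} = \sqrt{9} = 3$)
$J{\left(l \right)} = \frac{18}{7}$ ($J{\left(l \right)} = \frac{6 \cdot 3}{7} = \frac{1}{7} \cdot 18 = \frac{18}{7}$)
$J{\left(\left(4 + 0\right) + C{\left(-2 \right)} \right)} \left(\left(-1\right) 10\right) = \frac{18 \left(\left(-1\right) 10\right)}{7} = \frac{18}{7} \left(-10\right) = - \frac{180}{7}$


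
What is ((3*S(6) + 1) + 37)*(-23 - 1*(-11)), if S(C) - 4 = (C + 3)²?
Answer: -3516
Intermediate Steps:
S(C) = 4 + (3 + C)² (S(C) = 4 + (C + 3)² = 4 + (3 + C)²)
((3*S(6) + 1) + 37)*(-23 - 1*(-11)) = ((3*(4 + (3 + 6)²) + 1) + 37)*(-23 - 1*(-11)) = ((3*(4 + 9²) + 1) + 37)*(-23 + 11) = ((3*(4 + 81) + 1) + 37)*(-12) = ((3*85 + 1) + 37)*(-12) = ((255 + 1) + 37)*(-12) = (256 + 37)*(-12) = 293*(-12) = -3516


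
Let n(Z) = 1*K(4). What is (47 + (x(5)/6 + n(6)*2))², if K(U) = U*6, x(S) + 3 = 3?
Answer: 9025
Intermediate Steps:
x(S) = 0 (x(S) = -3 + 3 = 0)
K(U) = 6*U
n(Z) = 24 (n(Z) = 1*(6*4) = 1*24 = 24)
(47 + (x(5)/6 + n(6)*2))² = (47 + (0/6 + 24*2))² = (47 + (0*(⅙) + 48))² = (47 + (0 + 48))² = (47 + 48)² = 95² = 9025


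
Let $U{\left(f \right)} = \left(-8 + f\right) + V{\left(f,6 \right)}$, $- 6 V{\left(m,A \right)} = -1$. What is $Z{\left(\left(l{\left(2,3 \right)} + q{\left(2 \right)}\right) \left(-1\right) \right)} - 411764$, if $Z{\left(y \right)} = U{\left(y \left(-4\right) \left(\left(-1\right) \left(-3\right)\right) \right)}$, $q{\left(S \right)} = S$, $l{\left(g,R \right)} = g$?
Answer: $- \frac{2470343}{6} \approx -4.1172 \cdot 10^{5}$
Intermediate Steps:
$V{\left(m,A \right)} = \frac{1}{6}$ ($V{\left(m,A \right)} = \left(- \frac{1}{6}\right) \left(-1\right) = \frac{1}{6}$)
$U{\left(f \right)} = - \frac{47}{6} + f$ ($U{\left(f \right)} = \left(-8 + f\right) + \frac{1}{6} = - \frac{47}{6} + f$)
$Z{\left(y \right)} = - \frac{47}{6} - 12 y$ ($Z{\left(y \right)} = - \frac{47}{6} + y \left(-4\right) \left(\left(-1\right) \left(-3\right)\right) = - \frac{47}{6} + - 4 y 3 = - \frac{47}{6} - 12 y$)
$Z{\left(\left(l{\left(2,3 \right)} + q{\left(2 \right)}\right) \left(-1\right) \right)} - 411764 = \left(- \frac{47}{6} - 12 \left(2 + 2\right) \left(-1\right)\right) - 411764 = \left(- \frac{47}{6} - 12 \cdot 4 \left(-1\right)\right) - 411764 = \left(- \frac{47}{6} - -48\right) - 411764 = \left(- \frac{47}{6} + 48\right) - 411764 = \frac{241}{6} - 411764 = - \frac{2470343}{6}$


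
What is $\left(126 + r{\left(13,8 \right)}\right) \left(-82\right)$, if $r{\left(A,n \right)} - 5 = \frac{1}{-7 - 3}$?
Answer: $- \frac{53669}{5} \approx -10734.0$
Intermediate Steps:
$r{\left(A,n \right)} = \frac{49}{10}$ ($r{\left(A,n \right)} = 5 + \frac{1}{-7 - 3} = 5 + \frac{1}{-10} = 5 - \frac{1}{10} = \frac{49}{10}$)
$\left(126 + r{\left(13,8 \right)}\right) \left(-82\right) = \left(126 + \frac{49}{10}\right) \left(-82\right) = \frac{1309}{10} \left(-82\right) = - \frac{53669}{5}$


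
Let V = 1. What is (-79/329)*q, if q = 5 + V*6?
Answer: -869/329 ≈ -2.6413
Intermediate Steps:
q = 11 (q = 5 + 1*6 = 5 + 6 = 11)
(-79/329)*q = -79/329*11 = -869/329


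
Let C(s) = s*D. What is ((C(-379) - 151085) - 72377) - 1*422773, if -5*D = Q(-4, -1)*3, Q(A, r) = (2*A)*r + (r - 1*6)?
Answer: -3230038/5 ≈ -6.4601e+5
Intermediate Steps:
Q(A, r) = -6 + r + 2*A*r (Q(A, r) = 2*A*r + (r - 6) = 2*A*r + (-6 + r) = -6 + r + 2*A*r)
D = -⅗ (D = -(-6 - 1 + 2*(-4)*(-1))*3/5 = -(-6 - 1 + 8)*3/5 = -3/5 = -⅕*3 = -⅗ ≈ -0.60000)
C(s) = -3*s/5 (C(s) = s*(-⅗) = -3*s/5)
((C(-379) - 151085) - 72377) - 1*422773 = ((-⅗*(-379) - 151085) - 72377) - 1*422773 = ((1137/5 - 151085) - 72377) - 422773 = (-754288/5 - 72377) - 422773 = -1116173/5 - 422773 = -3230038/5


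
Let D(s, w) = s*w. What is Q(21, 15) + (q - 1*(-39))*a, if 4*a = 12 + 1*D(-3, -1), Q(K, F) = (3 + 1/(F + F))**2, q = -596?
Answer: -935797/450 ≈ -2079.5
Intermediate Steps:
Q(K, F) = (3 + 1/(2*F))**2
a = 15/4 (a = (12 + 1*(-3*(-1)))/4 = (12 + 1*3)/4 = (12 + 3)/4 = (1/4)*15 = 15/4 ≈ 3.7500)
Q(21, 15) + (q - 1*(-39))*a = (1/4)*(1 + 6*15)**2/15**2 + (-596 - 1*(-39))*(15/4) = (1/4)*(1/225)*(1 + 90)**2 + (-596 + 39)*(15/4) = (1/4)*(1/225)*91**2 - 557*15/4 = (1/4)*(1/225)*8281 - 8355/4 = 8281/900 - 8355/4 = -935797/450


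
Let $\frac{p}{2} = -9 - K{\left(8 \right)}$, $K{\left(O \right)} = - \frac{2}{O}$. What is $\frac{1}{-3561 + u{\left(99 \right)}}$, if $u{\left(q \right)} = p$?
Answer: $- \frac{2}{7157} \approx -0.00027945$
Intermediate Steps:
$p = - \frac{35}{2}$ ($p = 2 \left(-9 - - \frac{2}{8}\right) = 2 \left(-9 - \left(-2\right) \frac{1}{8}\right) = 2 \left(-9 - - \frac{1}{4}\right) = 2 \left(-9 + \frac{1}{4}\right) = 2 \left(- \frac{35}{4}\right) = - \frac{35}{2} \approx -17.5$)
$u{\left(q \right)} = - \frac{35}{2}$
$\frac{1}{-3561 + u{\left(99 \right)}} = \frac{1}{-3561 - \frac{35}{2}} = \frac{1}{- \frac{7157}{2}} = - \frac{2}{7157}$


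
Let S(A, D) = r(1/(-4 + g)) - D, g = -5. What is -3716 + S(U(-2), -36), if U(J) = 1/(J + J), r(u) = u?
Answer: -33121/9 ≈ -3680.1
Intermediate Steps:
U(J) = 1/(2*J)
S(A, D) = -⅑ - D (S(A, D) = 1/(-4 - 5) - D = 1/(-9) - D = -⅑ - D)
-3716 + S(U(-2), -36) = -3716 + (-⅑ - 1*(-36)) = -3716 + (-⅑ + 36) = -3716 + 323/9 = -33121/9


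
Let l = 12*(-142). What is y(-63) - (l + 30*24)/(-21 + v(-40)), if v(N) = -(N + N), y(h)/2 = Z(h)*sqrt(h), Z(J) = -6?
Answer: 984/59 - 36*I*sqrt(7) ≈ 16.678 - 95.247*I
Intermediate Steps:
l = -1704
y(h) = -12*sqrt(h) (y(h) = 2*(-6*sqrt(h)) = -12*sqrt(h))
v(N) = -2*N
y(-63) - (l + 30*24)/(-21 + v(-40)) = -36*I*sqrt(7) - (-1704 + 30*24)/(-21 - 2*(-40)) = -36*I*sqrt(7) - (-1704 + 720)/(-21 + 80) = -36*I*sqrt(7) - (-984)/59 = -36*I*sqrt(7) - 1*(-984/59) = -36*I*sqrt(7) + 984/59 = 984/59 - 36*I*sqrt(7)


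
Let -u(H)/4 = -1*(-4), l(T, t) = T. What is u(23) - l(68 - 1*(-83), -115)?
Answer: -167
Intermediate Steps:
u(H) = -16 (u(H) = -(-4)*(-4) = -4*4 = -16)
u(23) - l(68 - 1*(-83), -115) = -16 - (68 - 1*(-83)) = -16 - (68 + 83) = -16 - 1*151 = -16 - 151 = -167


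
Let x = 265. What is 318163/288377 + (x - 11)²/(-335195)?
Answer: 88041716253/96662528515 ≈ 0.91082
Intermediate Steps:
318163/288377 + (x - 11)²/(-335195) = 318163/288377 + (265 - 11)²/(-335195) = 318163*(1/288377) + 254²*(-1/335195) = 318163/288377 + 64516*(-1/335195) = 318163/288377 - 64516/335195 = 88041716253/96662528515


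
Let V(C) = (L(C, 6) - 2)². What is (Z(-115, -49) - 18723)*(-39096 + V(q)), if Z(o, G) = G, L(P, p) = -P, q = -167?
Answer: 222842412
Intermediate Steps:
V(C) = (-2 - C)² (V(C) = (-C - 2)² = (-2 - C)²)
(Z(-115, -49) - 18723)*(-39096 + V(q)) = (-49 - 18723)*(-39096 + (2 - 167)²) = -18772*(-39096 + (-165)²) = -18772*(-39096 + 27225) = -18772*(-11871) = 222842412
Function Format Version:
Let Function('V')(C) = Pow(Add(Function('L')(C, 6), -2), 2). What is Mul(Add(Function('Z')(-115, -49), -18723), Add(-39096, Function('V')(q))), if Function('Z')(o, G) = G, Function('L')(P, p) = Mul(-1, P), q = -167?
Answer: 222842412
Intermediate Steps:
Function('V')(C) = Pow(Add(-2, Mul(-1, C)), 2) (Function('V')(C) = Pow(Add(Mul(-1, C), -2), 2) = Pow(Add(-2, Mul(-1, C)), 2))
Mul(Add(Function('Z')(-115, -49), -18723), Add(-39096, Function('V')(q))) = Mul(Add(-49, -18723), Add(-39096, Pow(Add(2, -167), 2))) = Mul(-18772, Add(-39096, Pow(-165, 2))) = Mul(-18772, Add(-39096, 27225)) = Mul(-18772, -11871) = 222842412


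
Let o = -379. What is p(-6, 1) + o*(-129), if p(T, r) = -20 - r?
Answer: 48870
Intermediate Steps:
p(-6, 1) + o*(-129) = (-20 - 1*1) - 379*(-129) = (-20 - 1) + 48891 = -21 + 48891 = 48870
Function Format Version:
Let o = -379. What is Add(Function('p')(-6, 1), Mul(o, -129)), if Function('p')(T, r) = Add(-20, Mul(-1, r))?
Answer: 48870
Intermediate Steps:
Add(Function('p')(-6, 1), Mul(o, -129)) = Add(Add(-20, Mul(-1, 1)), Mul(-379, -129)) = Add(Add(-20, -1), 48891) = Add(-21, 48891) = 48870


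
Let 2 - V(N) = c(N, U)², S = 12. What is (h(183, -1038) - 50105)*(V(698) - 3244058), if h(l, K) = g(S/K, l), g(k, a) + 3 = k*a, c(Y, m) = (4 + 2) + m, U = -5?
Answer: 28122892335850/173 ≈ 1.6256e+11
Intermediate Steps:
c(Y, m) = 6 + m
g(k, a) = -3 + a*k (g(k, a) = -3 + k*a = -3 + a*k)
V(N) = 1 (V(N) = 2 - (6 - 5)² = 2 - 1*1² = 2 - 1*1 = 2 - 1 = 1)
h(l, K) = -3 + 12*l/K (h(l, K) = -3 + l*(12/K) = -3 + 12*l/K)
(h(183, -1038) - 50105)*(V(698) - 3244058) = ((-3 + 12*183/(-1038)) - 50105)*(1 - 3244058) = ((-3 + 12*183*(-1/1038)) - 50105)*(-3244057) = ((-3 - 366/173) - 50105)*(-3244057) = (-885/173 - 50105)*(-3244057) = -8669050/173*(-3244057) = 28122892335850/173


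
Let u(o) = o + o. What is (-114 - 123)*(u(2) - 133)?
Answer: 30573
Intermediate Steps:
u(o) = 2*o
(-114 - 123)*(u(2) - 133) = (-114 - 123)*(2*2 - 133) = -237*(4 - 133) = -237*(-129) = 30573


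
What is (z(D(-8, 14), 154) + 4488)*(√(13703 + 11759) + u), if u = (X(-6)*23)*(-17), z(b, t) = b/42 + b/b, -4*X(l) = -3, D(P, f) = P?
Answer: -36857615/28 + 94265*√25462/21 ≈ -6.0007e+5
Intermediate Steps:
X(l) = ¾ (X(l) = -¼*(-3) = ¾)
z(b, t) = 1 + b/42 (z(b, t) = b*(1/42) + 1 = b/42 + 1 = 1 + b/42)
u = -1173/4 (u = ((¾)*23)*(-17) = (69/4)*(-17) = -1173/4 ≈ -293.25)
(z(D(-8, 14), 154) + 4488)*(√(13703 + 11759) + u) = ((1 + (1/42)*(-8)) + 4488)*(√(13703 + 11759) - 1173/4) = ((1 - 4/21) + 4488)*(√25462 - 1173/4) = (17/21 + 4488)*(-1173/4 + √25462) = 94265*(-1173/4 + √25462)/21 = -36857615/28 + 94265*√25462/21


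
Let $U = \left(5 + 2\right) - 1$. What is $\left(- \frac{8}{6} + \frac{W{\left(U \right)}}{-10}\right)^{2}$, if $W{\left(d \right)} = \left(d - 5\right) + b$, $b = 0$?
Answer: $\frac{1849}{900} \approx 2.0544$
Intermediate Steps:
$U = 6$ ($U = 7 - 1 = 6$)
$W{\left(d \right)} = -5 + d$ ($W{\left(d \right)} = \left(d - 5\right) + 0 = \left(-5 + d\right) + 0 = -5 + d$)
$\left(- \frac{8}{6} + \frac{W{\left(U \right)}}{-10}\right)^{2} = \left(- \frac{8}{6} + \frac{-5 + 6}{-10}\right)^{2} = \left(\left(-8\right) \frac{1}{6} + 1 \left(- \frac{1}{10}\right)\right)^{2} = \left(- \frac{4}{3} - \frac{1}{10}\right)^{2} = \left(- \frac{43}{30}\right)^{2} = \frac{1849}{900}$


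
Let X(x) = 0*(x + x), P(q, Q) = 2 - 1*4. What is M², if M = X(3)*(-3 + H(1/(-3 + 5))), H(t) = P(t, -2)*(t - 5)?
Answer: 0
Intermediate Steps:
P(q, Q) = -2 (P(q, Q) = 2 - 4 = -2)
X(x) = 0 (X(x) = 0*(2*x) = 0)
H(t) = 10 - 2*t (H(t) = -2*(t - 5) = -2*(-5 + t) = 10 - 2*t)
M = 0 (M = 0*(-3 + (10 - 2/(-3 + 5))) = 0*(-3 + (10 - 2/2)) = 0*(-3 + (10 - 2*½)) = 0*(-3 + (10 - 1)) = 0*(-3 + 9) = 0*6 = 0)
M² = 0² = 0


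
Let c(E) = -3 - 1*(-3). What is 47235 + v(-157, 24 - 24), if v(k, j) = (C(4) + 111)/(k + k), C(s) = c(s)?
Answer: 14831679/314 ≈ 47235.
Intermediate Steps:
c(E) = 0 (c(E) = -3 + 3 = 0)
C(s) = 0
v(k, j) = 111/(2*k) (v(k, j) = (0 + 111)/(k + k) = 111/((2*k)) = 111*(1/(2*k)) = 111/(2*k))
47235 + v(-157, 24 - 24) = 47235 + (111/2)/(-157) = 47235 + (111/2)*(-1/157) = 47235 - 111/314 = 14831679/314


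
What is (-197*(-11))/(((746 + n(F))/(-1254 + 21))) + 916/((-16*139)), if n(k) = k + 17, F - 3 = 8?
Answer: -82542209/23908 ≈ -3452.5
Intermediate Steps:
F = 11 (F = 3 + 8 = 11)
n(k) = 17 + k
(-197*(-11))/(((746 + n(F))/(-1254 + 21))) + 916/((-16*139)) = (-197*(-11))/(((746 + (17 + 11))/(-1254 + 21))) + 916/((-16*139)) = 2167/(((746 + 28)/(-1233))) + 916/(-2224) = 2167/((774*(-1/1233))) + 916*(-1/2224) = 2167/(-86/137) - 229/556 = 2167*(-137/86) - 229/556 = -296879/86 - 229/556 = -82542209/23908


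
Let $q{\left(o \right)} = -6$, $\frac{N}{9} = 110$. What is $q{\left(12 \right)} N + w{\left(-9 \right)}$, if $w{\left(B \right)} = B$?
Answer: $-5949$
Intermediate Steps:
$N = 990$ ($N = 9 \cdot 110 = 990$)
$q{\left(12 \right)} N + w{\left(-9 \right)} = \left(-6\right) 990 - 9 = -5940 - 9 = -5949$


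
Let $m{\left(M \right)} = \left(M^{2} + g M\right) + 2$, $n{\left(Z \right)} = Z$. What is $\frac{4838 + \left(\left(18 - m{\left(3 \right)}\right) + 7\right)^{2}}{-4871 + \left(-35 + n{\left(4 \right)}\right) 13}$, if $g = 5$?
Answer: $- \frac{1613}{1758} \approx -0.91752$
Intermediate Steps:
$m{\left(M \right)} = 2 + M^{2} + 5 M$ ($m{\left(M \right)} = \left(M^{2} + 5 M\right) + 2 = 2 + M^{2} + 5 M$)
$\frac{4838 + \left(\left(18 - m{\left(3 \right)}\right) + 7\right)^{2}}{-4871 + \left(-35 + n{\left(4 \right)}\right) 13} = \frac{4838 + \left(\left(18 - \left(2 + 3^{2} + 5 \cdot 3\right)\right) + 7\right)^{2}}{-4871 + \left(-35 + 4\right) 13} = \frac{4838 + \left(\left(18 - \left(2 + 9 + 15\right)\right) + 7\right)^{2}}{-4871 - 403} = \frac{4838 + \left(\left(18 - 26\right) + 7\right)^{2}}{-4871 - 403} = \frac{4838 + \left(\left(18 - 26\right) + 7\right)^{2}}{-5274} = \left(4838 + \left(-8 + 7\right)^{2}\right) \left(- \frac{1}{5274}\right) = \left(4838 + \left(-1\right)^{2}\right) \left(- \frac{1}{5274}\right) = \left(4838 + 1\right) \left(- \frac{1}{5274}\right) = 4839 \left(- \frac{1}{5274}\right) = - \frac{1613}{1758}$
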